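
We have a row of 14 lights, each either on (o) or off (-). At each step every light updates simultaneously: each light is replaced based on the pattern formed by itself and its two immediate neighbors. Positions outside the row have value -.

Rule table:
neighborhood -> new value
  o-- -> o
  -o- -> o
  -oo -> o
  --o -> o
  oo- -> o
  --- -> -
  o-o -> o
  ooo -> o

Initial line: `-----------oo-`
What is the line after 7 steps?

----oooooooooo

step 1: ----------oooo
step 2: ---------ooooo
step 3: --------oooooo
step 4: -------ooooooo
step 5: ------oooooooo
step 6: -----ooooooooo
step 7: ----oooooooooo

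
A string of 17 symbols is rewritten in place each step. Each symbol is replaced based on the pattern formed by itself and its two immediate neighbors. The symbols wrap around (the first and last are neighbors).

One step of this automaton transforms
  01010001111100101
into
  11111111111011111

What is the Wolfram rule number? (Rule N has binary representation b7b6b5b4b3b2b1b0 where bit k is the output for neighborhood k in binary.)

position 8: 111 → 1  (bit 7 = 1)
position 11: 110 → 0  (bit 6 = 0)
position 0: 101 → 1  (bit 5 = 1)
position 4: 100 → 1  (bit 4 = 1)
position 7: 011 → 1  (bit 3 = 1)
position 1: 010 → 1  (bit 2 = 1)
position 6: 001 → 1  (bit 1 = 1)
position 5: 000 → 1  (bit 0 = 1)
bits b7..b0 = 10111111 = 191

191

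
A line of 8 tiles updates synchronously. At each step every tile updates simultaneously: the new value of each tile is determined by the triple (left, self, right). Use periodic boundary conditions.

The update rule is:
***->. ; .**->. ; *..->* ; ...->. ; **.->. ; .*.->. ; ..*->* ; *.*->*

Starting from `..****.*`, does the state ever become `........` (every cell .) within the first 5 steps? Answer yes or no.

no

step 1: **....*.
step 2: ..*..*.*
step 3: **.**.*.
step 4: ..*..*.*  (repeats step 2; period 2)
step 5: **.**.*.
step 5 is **.**.*., still not uniform .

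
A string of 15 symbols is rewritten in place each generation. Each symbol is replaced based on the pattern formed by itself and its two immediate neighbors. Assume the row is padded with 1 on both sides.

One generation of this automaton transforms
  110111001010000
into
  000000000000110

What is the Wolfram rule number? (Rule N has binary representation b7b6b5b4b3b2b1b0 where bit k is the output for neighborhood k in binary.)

1

position 0: 111 → 0  (bit 7 = 0)
position 1: 110 → 0  (bit 6 = 0)
position 2: 101 → 0  (bit 5 = 0)
position 6: 100 → 0  (bit 4 = 0)
position 3: 011 → 0  (bit 3 = 0)
position 8: 010 → 0  (bit 2 = 0)
position 7: 001 → 0  (bit 1 = 0)
position 12: 000 → 1  (bit 0 = 1)
bits b7..b0 = 00000001 = 1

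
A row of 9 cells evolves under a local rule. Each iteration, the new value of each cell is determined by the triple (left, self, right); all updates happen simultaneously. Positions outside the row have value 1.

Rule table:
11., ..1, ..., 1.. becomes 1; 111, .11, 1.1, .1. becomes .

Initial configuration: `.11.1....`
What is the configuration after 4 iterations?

..1..1111
11.11....
.1..11111
..11.....

..11.....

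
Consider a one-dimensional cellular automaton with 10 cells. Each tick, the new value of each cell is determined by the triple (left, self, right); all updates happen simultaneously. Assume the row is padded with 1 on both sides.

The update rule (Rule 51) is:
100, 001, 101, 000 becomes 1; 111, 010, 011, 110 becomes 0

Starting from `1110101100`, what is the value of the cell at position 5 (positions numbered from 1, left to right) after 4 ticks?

1

0001010011
1110101100  (repeats tick 0; period 2)
tick 4: 1110101100
position 5 holds 1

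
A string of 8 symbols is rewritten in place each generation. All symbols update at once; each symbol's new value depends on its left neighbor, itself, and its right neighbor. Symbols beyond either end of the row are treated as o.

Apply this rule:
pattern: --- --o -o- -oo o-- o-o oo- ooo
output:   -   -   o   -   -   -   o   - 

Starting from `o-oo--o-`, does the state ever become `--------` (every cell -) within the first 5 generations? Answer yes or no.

o--o--o-
o--o--o-  (fixed point — unchanged through generation 5)
generation 5 is o--o--o-, still not uniform -

no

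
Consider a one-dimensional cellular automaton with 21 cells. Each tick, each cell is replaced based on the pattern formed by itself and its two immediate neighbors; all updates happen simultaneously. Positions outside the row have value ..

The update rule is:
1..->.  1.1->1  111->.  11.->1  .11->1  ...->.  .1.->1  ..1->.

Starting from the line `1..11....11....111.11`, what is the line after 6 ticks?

tick 1: 1..11....11....1.1111
tick 2: 1..11....11....111..1
tick 3: 1..11....11....1.1..1
tick 4: 1..11....11....111..1  (repeats tick 2; period 2)
tick 6: 1..11....11....111..1

1..11....11....111..1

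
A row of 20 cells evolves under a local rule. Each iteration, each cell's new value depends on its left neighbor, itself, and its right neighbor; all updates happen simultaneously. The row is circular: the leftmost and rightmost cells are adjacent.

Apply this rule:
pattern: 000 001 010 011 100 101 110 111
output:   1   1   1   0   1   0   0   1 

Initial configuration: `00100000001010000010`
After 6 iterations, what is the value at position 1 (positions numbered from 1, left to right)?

1

11111111111011111111
11111111110001111111
11111111101110111111
11111111000100011111
11111110111111101111
11111100011111000111
position 1 holds 1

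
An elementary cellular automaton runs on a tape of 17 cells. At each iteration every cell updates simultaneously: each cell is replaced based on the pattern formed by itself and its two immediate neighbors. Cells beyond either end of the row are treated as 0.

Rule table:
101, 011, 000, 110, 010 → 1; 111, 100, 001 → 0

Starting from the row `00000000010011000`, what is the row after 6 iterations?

11100101010010001

11111111010011011
10000001110011111
10111101010010001
11100111110010101
10100100010011111
11100101010010001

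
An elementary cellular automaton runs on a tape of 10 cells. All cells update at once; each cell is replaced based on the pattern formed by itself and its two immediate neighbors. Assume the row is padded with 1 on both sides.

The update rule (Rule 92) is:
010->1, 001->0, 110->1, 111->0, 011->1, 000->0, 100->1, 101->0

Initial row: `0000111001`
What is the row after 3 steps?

1000101101
1100101101
0110101101

0110101101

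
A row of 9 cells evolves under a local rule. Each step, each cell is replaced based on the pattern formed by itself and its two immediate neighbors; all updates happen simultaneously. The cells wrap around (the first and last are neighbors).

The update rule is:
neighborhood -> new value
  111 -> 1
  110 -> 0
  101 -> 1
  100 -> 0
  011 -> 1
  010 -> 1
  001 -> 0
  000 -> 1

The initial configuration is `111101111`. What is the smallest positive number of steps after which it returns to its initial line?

9

111011111
110111111
101111111
011111111
111111110
111111101
111111011
111110111
111101111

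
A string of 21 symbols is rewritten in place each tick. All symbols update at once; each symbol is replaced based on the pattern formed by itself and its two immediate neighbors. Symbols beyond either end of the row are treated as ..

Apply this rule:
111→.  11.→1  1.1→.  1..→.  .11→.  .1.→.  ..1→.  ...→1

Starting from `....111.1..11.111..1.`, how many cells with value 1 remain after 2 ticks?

111...1.....1...1....
..1.1...111...1...111
count of 1: 9

9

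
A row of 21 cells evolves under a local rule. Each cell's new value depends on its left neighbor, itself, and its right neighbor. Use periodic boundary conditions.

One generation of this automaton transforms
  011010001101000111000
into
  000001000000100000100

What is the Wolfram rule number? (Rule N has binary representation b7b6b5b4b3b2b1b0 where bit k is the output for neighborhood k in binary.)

position 16: 111 → 0  (bit 7 = 0)
position 2: 110 → 0  (bit 6 = 0)
position 3: 101 → 0  (bit 5 = 0)
position 5: 100 → 1  (bit 4 = 1)
position 1: 011 → 0  (bit 3 = 0)
position 4: 010 → 0  (bit 2 = 0)
position 0: 001 → 0  (bit 1 = 0)
position 6: 000 → 0  (bit 0 = 0)
bits b7..b0 = 00010000 = 16

16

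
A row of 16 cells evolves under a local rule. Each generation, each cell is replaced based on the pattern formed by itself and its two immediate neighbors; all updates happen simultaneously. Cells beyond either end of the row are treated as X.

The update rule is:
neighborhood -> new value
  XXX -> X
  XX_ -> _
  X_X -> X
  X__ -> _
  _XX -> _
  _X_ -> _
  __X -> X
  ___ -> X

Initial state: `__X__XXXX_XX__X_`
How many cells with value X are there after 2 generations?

_X__X_XX_X___X_X
X__X_X__X__XX_X_
count of X: 7

7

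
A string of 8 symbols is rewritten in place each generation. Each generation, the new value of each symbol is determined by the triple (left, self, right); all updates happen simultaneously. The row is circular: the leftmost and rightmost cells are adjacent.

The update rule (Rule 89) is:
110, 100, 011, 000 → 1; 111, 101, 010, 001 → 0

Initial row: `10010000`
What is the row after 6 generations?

01001110
00101011
10000011
11111010
10001000
01100110

01100110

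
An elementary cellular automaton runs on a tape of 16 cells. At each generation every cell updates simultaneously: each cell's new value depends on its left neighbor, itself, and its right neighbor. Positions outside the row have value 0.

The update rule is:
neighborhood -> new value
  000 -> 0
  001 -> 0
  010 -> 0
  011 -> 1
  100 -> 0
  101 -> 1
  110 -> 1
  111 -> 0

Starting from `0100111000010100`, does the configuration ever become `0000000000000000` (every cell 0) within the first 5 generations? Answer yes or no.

yes

0000101000001000
0000010000000000
0000000000000000
all cells are 0 at generation 3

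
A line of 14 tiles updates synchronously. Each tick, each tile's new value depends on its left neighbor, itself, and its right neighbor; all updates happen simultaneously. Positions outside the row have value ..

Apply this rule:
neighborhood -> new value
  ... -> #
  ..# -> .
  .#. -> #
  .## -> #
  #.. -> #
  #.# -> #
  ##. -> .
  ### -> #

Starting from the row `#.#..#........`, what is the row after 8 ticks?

####.#########
###.#########.
##.#########.#
#.#########.##
##########.##.
#########.##.#
########.##.##
#######.##.##.

#######.##.##.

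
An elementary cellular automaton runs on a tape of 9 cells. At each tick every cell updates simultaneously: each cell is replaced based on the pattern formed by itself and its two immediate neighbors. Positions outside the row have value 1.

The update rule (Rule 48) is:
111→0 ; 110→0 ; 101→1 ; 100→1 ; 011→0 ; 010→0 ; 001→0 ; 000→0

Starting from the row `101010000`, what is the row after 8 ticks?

101010101

tick 1: 010101000
tick 2: 101010100
tick 3: 010101010
tick 4: 101010101
tick 5: 010101010  (repeats tick 3; period 2)
tick 8: 101010101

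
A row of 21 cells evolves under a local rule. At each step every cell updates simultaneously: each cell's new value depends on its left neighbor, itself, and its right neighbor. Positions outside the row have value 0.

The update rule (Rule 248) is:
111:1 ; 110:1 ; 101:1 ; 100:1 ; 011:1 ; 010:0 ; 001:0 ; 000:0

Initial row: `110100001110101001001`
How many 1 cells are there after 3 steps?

step 1: 111010001111010100100
step 2: 111101001111101010010
step 3: 111110101111110101001
count of 1: 15

15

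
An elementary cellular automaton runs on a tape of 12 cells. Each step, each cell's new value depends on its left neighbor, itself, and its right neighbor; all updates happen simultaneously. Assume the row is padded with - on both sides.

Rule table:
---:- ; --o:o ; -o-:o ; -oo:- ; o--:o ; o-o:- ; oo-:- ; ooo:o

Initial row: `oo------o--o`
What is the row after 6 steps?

o--oo-oooooo

--o----ooooo
-ooo--o-ooo-
o-o-ooo--o-o
o-o--o-ooo-o
o-oooo--o--o
o--oo-oooooo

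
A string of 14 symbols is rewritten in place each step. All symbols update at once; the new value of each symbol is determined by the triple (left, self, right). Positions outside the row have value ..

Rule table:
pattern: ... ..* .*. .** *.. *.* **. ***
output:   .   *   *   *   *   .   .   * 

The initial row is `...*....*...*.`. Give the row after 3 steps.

step 1: ..***..***.***
step 2: .***.****..**.
step 3: ***..***.***.*

***..***.***.*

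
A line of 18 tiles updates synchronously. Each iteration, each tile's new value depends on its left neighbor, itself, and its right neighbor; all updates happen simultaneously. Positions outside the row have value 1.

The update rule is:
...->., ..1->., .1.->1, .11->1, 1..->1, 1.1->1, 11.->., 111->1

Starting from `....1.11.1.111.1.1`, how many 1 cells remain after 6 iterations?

16

iteration 1: 1...111.11111.1111
iteration 2: .1..11.11111.11111
iteration 3: 111.1.11111.111111
iteration 4: 11.1111111.1111111
iteration 5: 1.1111111.11111111
iteration 6: .1111111.111111111
count of 1: 16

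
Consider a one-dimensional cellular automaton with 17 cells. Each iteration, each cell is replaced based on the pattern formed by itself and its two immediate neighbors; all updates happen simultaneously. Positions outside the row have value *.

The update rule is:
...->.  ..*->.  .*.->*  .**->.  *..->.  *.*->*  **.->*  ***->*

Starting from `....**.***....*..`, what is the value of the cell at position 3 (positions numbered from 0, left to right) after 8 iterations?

.....**.**....*..
......**.*....*..
.......***....*..
........**....*..
.........*....*..
.........*....*..  (fixed point — unchanged through iteration 8)
position 3 holds .

.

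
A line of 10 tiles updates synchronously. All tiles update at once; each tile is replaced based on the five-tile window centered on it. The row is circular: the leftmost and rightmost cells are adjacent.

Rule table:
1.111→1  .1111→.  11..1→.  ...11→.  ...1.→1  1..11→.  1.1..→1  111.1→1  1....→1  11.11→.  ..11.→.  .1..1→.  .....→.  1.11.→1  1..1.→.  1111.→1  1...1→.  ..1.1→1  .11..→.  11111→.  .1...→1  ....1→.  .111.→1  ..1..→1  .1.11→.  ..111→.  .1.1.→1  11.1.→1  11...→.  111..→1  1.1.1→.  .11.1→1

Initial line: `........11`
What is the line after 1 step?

.1........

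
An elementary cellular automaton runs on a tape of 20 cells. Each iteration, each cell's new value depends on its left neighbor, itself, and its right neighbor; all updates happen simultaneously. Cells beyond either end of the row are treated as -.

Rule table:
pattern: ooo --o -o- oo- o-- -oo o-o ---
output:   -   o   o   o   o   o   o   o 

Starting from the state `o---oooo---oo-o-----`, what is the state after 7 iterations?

ooooo--ooooooooooooo

ooooo--ooooooooooooo
o---oooo-----------o
ooooo--ooooooooooooo  (repeats iteration 1; period 2)
iteration 7: ooooo--ooooooooooooo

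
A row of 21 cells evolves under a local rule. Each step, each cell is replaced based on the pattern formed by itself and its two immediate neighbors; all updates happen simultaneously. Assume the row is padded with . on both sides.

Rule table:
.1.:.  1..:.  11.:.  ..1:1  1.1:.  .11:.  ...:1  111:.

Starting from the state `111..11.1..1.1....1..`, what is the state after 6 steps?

111111..1111..111....

....1.....1....111..1
1111..1111..111....1.
.....1.....1....111..
11111..1111..111....1
......1.....1....111.
111111..1111..111....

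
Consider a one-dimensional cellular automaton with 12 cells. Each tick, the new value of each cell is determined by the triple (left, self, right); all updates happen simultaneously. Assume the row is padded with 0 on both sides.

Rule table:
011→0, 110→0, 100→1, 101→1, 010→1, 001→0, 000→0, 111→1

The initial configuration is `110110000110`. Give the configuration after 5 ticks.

001001000001
001101100001
000010010001
000011011001
000000100101

000000100101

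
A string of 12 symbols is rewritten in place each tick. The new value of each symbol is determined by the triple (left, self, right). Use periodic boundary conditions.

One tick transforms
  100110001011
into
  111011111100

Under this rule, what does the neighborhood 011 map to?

At position 3 the neighborhood is 011; the next row has 0 there.

0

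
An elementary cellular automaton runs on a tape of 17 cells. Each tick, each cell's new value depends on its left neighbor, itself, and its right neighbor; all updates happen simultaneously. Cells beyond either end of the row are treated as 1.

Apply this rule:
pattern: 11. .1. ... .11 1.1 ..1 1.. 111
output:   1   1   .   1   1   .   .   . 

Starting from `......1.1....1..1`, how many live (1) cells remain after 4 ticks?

4

......111....1..1
......1.1....1..1  (repeats tick 0; period 2)
tick 4: ......1.1....1..1
count of 1: 4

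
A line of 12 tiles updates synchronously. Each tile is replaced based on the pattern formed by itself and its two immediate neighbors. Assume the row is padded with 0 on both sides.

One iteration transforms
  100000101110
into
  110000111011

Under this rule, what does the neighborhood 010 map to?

1

At position 0 the neighborhood is 010; the next row has 1 there.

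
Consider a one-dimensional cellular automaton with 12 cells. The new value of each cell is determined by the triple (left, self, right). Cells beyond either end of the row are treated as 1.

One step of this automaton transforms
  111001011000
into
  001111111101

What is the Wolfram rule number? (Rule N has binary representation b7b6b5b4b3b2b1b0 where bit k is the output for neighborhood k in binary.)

126

position 0: 111 → 0  (bit 7 = 0)
position 2: 110 → 1  (bit 6 = 1)
position 6: 101 → 1  (bit 5 = 1)
position 3: 100 → 1  (bit 4 = 1)
position 7: 011 → 1  (bit 3 = 1)
position 5: 010 → 1  (bit 2 = 1)
position 4: 001 → 1  (bit 1 = 1)
position 10: 000 → 0  (bit 0 = 0)
bits b7..b0 = 01111110 = 126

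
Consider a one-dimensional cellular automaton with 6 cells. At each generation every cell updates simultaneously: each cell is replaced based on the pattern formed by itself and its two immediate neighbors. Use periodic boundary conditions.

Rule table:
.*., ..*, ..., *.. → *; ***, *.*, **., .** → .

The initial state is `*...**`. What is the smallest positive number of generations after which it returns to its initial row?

.***..
*...**

2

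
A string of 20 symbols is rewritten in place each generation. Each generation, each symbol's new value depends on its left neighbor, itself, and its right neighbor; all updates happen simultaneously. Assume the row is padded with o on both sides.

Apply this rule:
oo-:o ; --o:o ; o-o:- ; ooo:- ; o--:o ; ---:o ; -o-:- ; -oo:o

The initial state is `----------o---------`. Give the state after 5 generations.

ooooooooo---oooooooo

generation 1: oooooooooo-ooooooooo
generation 2: ---------o-o--------
generation 3: ooooooooo---oooooooo
generation 4: --------ooooo-------
generation 5: ooooooooo---oooooooo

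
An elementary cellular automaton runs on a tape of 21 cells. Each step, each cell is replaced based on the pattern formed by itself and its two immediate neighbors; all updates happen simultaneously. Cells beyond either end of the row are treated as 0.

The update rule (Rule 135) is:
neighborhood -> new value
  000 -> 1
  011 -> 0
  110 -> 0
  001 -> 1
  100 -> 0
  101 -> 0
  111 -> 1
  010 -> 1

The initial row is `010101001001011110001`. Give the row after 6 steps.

101100010010010100000

step 1: 110101011011001100111
step 2: 000101000000010001010
step 3: 111101011111110111010
step 4: 011001001111100010010
step 5: 100011010111001110110
step 6: 101100010010010100000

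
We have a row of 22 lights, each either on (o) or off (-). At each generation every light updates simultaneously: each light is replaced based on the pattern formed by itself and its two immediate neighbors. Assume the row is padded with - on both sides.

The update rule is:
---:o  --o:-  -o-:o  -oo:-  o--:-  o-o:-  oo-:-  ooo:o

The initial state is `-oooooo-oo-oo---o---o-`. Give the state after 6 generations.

o---o--oooo-o-o-o-o-o-

--oooo--------o-o-o-o-
o--oo--oooooo-o-o-o-o-
o-------oooo--o-o-o-o-
o-ooooo--oo---o-o-o-o-
o--ooo------o-o-o-o-o-
o---o--oooo-o-o-o-o-o-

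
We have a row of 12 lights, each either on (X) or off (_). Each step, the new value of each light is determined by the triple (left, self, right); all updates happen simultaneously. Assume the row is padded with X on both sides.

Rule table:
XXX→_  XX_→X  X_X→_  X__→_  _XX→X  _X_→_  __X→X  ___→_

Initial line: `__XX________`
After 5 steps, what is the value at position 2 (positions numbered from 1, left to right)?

_XXX_______X
_X_X______XX
_________XX_
________XXX_
_______XX_X_
position 2 holds _

_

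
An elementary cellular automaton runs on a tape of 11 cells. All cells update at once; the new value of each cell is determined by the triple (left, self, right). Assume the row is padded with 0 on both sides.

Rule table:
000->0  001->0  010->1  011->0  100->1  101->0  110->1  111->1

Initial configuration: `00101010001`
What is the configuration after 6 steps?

00011010101

step 1: 00101011001
step 2: 00101001101
step 3: 00101100101
step 4: 00100110101
step 5: 00110010101
step 6: 00011010101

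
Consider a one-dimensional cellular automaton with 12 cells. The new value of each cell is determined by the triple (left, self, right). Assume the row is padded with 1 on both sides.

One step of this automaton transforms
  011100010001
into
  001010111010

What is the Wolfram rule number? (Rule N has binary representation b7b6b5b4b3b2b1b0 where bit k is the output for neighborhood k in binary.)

150

position 2: 111 → 1  (bit 7 = 1)
position 3: 110 → 0  (bit 6 = 0)
position 0: 101 → 0  (bit 5 = 0)
position 4: 100 → 1  (bit 4 = 1)
position 1: 011 → 0  (bit 3 = 0)
position 7: 010 → 1  (bit 2 = 1)
position 6: 001 → 1  (bit 1 = 1)
position 5: 000 → 0  (bit 0 = 0)
bits b7..b0 = 10010110 = 150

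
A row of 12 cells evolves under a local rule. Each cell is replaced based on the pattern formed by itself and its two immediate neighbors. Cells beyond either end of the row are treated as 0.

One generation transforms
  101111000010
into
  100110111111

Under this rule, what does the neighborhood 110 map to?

0

At position 5 the neighborhood is 110; the next row has 0 there.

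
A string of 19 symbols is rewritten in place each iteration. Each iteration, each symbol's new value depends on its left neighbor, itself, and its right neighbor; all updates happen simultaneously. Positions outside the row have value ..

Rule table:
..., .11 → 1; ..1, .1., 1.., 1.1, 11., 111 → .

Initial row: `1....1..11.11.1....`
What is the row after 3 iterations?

.....1..1111.1....1

..11....1..1....111
1.1..11......11.1..
.....1..1111.1....1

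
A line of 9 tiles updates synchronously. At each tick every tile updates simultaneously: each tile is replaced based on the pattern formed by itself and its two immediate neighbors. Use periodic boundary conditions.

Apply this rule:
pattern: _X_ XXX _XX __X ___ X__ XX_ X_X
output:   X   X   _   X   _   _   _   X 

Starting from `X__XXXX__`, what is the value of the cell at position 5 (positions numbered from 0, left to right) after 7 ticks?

X_X_XX__X
_XXX___X_
X_X___XX_
XXX__X__X
XX__XX_X_
___X__XXX
__XX_X_X_
position 5 holds X

X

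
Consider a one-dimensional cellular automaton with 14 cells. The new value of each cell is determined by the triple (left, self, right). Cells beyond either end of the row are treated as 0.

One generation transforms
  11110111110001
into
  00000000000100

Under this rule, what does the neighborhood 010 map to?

0

At position 13 the neighborhood is 010; the next row has 0 there.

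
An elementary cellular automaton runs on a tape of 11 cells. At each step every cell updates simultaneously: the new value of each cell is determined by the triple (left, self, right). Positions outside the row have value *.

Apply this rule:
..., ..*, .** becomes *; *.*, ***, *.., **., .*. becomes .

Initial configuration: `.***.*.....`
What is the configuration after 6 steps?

.***...****

.*.....****
...*****...
.***.....**
.*...*****.
...***.....
.***...****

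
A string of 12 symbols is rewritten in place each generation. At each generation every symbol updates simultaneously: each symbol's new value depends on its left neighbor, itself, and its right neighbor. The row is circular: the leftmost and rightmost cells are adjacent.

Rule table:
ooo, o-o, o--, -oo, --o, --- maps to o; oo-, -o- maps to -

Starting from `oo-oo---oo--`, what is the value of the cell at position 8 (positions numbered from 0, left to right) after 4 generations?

o

o-oo-oooo-oo
-oo-oooo-ooo
oo-oooo-ooo-
o-oooo-ooo-o
position 8 holds o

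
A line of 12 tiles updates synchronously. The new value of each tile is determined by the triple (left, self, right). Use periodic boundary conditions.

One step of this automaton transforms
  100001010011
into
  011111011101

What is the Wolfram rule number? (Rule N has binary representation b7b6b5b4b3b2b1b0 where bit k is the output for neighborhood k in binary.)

151

position 11: 111 → 1  (bit 7 = 1)
position 0: 110 → 0  (bit 6 = 0)
position 6: 101 → 0  (bit 5 = 0)
position 1: 100 → 1  (bit 4 = 1)
position 10: 011 → 0  (bit 3 = 0)
position 5: 010 → 1  (bit 2 = 1)
position 4: 001 → 1  (bit 1 = 1)
position 2: 000 → 1  (bit 0 = 1)
bits b7..b0 = 10010111 = 151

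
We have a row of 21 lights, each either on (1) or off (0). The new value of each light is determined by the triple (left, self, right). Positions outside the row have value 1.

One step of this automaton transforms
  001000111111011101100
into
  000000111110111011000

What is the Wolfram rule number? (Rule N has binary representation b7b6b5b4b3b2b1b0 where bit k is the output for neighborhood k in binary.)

position 7: 111 → 1  (bit 7 = 1)
position 11: 110 → 0  (bit 6 = 0)
position 12: 101 → 1  (bit 5 = 1)
position 0: 100 → 0  (bit 4 = 0)
position 6: 011 → 1  (bit 3 = 1)
position 2: 010 → 0  (bit 2 = 0)
position 1: 001 → 0  (bit 1 = 0)
position 4: 000 → 0  (bit 0 = 0)
bits b7..b0 = 10101000 = 168

168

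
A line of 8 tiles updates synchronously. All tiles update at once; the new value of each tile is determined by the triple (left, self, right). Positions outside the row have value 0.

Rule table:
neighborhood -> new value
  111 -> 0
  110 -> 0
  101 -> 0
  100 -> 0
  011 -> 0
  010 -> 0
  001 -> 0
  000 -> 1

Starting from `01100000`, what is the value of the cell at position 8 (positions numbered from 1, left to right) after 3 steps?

step 1: 00001111
step 2: 11100000
step 3: 00001111
position 8 holds 1

1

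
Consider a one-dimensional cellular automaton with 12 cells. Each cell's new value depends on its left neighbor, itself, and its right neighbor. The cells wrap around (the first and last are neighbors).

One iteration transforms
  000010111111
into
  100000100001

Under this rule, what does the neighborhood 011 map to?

1

At position 6 the neighborhood is 011; the next row has 1 there.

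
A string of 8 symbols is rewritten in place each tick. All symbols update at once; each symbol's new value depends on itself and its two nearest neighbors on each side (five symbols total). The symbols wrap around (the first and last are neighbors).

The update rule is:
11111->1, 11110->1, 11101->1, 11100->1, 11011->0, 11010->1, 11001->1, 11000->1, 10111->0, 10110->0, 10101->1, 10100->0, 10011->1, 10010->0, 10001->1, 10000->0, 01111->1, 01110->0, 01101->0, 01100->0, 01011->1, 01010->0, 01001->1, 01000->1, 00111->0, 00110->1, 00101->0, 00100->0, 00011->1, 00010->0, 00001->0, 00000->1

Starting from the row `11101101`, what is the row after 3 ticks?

11101100

11100000
00110101
11101100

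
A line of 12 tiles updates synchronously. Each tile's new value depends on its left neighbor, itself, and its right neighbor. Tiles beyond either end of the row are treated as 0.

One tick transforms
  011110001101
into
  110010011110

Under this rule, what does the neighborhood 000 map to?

At position 6 the neighborhood is 000; the next row has 0 there.

0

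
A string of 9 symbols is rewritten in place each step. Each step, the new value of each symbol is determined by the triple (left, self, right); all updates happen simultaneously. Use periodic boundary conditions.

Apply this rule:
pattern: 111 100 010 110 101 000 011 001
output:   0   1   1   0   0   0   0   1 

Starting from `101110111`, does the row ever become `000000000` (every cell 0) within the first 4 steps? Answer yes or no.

yes

step 1: 000000000
all cells are 0 at step 1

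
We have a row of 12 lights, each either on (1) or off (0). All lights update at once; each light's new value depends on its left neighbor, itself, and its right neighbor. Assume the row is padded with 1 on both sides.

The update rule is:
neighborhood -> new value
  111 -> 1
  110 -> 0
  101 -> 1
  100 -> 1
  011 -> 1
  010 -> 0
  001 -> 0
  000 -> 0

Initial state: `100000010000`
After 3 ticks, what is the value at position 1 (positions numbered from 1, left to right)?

tick 1: 010000001000
tick 2: 101000000100
tick 3: 010100000010
position 1 holds 0

0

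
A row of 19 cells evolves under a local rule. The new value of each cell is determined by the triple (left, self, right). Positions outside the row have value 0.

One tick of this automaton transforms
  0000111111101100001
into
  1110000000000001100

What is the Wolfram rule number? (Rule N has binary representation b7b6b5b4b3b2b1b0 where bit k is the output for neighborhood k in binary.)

1

position 5: 111 → 0  (bit 7 = 0)
position 10: 110 → 0  (bit 6 = 0)
position 11: 101 → 0  (bit 5 = 0)
position 14: 100 → 0  (bit 4 = 0)
position 4: 011 → 0  (bit 3 = 0)
position 18: 010 → 0  (bit 2 = 0)
position 3: 001 → 0  (bit 1 = 0)
position 0: 000 → 1  (bit 0 = 1)
bits b7..b0 = 00000001 = 1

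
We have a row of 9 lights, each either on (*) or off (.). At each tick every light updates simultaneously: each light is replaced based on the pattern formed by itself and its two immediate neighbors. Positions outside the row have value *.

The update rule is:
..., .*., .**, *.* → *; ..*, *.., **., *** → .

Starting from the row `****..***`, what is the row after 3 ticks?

tick 1: ......*..
tick 2: .****.*..
tick 3: **...**..

**...**..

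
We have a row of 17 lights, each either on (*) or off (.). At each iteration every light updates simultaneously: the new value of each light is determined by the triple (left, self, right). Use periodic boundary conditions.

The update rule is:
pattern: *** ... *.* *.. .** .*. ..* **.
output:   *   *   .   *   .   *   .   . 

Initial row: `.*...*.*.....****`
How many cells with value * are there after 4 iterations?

.***.*.*****..**.
..*..*..***.*...*
*.**.**..*..***.*
.......*.**..*...
count of *: 4

4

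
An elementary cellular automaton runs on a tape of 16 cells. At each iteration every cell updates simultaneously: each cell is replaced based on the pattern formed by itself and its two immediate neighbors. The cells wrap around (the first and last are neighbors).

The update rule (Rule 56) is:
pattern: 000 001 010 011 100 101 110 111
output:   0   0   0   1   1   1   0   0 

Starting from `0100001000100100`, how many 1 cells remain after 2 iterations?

4

0010000100010010
0001000010001001
count of 1: 4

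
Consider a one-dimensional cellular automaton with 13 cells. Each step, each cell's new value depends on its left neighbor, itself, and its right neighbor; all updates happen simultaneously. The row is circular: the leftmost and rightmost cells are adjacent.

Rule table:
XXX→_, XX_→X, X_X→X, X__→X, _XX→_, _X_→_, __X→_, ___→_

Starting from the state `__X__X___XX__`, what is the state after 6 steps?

step 1: ___X__X___XX_
step 2: ____X__X___XX
step 3: X____X__X___X
step 4: XX____X__X___
step 5: _XX____X__X__
step 6: __XX____X__X_

__XX____X__X_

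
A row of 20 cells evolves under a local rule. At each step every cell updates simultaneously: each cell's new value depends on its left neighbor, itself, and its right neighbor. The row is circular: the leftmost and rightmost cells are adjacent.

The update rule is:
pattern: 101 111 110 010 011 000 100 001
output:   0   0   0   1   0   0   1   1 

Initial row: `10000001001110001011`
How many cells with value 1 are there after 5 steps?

01000011110001011000
11100100001011000100
00011110011000101111
10100001100101100000
10110010011100010001
count of 1: 9

9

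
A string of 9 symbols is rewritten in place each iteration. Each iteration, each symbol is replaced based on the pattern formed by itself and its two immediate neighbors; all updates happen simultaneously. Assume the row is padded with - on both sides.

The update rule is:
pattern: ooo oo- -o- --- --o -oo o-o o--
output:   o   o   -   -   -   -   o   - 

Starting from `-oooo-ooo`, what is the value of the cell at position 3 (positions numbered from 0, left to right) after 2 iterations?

o

--oooo-oo
---oooo-o
position 3 holds o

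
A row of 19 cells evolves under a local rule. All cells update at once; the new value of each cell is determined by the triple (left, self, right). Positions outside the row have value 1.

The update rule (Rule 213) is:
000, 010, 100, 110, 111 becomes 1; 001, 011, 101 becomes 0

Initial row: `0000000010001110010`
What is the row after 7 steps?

1111111111110101010

1111111011100111010
1111111001110011010
1111111100111001010
1111111110011101010
1111111111001101010
1111111111100101010
1111111111110101010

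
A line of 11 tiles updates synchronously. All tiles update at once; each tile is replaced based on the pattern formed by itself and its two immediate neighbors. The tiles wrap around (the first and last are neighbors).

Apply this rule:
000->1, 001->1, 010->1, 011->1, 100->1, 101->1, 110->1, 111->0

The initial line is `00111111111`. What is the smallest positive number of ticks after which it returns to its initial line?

tick 1: 11100000001
tick 2: 00111111111

2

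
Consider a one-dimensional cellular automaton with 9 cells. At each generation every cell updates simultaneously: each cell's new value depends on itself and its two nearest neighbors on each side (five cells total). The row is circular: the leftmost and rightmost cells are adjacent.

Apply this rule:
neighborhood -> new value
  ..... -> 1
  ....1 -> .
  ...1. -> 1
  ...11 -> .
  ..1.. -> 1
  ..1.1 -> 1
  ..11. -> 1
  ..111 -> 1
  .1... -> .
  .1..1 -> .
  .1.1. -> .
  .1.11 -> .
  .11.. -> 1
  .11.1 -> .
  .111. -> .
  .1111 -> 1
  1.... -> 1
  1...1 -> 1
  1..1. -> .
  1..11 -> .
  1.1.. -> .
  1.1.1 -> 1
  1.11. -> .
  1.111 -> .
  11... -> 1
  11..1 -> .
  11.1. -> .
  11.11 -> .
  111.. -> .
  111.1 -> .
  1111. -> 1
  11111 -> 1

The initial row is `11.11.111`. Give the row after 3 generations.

.111...1.

1......11
.1111..1.
.111...1.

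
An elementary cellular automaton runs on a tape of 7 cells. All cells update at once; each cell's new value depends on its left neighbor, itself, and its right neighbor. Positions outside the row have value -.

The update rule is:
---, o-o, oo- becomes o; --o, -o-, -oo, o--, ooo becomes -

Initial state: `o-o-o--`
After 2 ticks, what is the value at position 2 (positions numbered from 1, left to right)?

tick 1: -o-o--o
tick 2: --o----
position 2 holds -

-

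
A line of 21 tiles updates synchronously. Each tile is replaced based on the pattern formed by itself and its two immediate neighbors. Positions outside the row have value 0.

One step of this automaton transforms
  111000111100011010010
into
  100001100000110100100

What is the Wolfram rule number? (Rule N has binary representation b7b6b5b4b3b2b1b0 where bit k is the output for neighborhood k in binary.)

position 1: 111 → 0  (bit 7 = 0)
position 2: 110 → 0  (bit 6 = 0)
position 15: 101 → 1  (bit 5 = 1)
position 3: 100 → 0  (bit 4 = 0)
position 0: 011 → 1  (bit 3 = 1)
position 16: 010 → 0  (bit 2 = 0)
position 5: 001 → 1  (bit 1 = 1)
position 4: 000 → 0  (bit 0 = 0)
bits b7..b0 = 00101010 = 42

42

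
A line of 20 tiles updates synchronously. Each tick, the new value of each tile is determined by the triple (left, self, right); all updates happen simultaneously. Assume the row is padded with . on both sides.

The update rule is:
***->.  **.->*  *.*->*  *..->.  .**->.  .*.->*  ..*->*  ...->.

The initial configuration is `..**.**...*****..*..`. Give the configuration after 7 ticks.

.*.**.*..*....*.**..
***.***.**...***.*..
..**..**.*..*..***..
.*.*.*.***.**.*..*..
*******..**.***.**..
......*.*.**..**.*..
.....*****.*.*.***..

.....*****.*.*.***..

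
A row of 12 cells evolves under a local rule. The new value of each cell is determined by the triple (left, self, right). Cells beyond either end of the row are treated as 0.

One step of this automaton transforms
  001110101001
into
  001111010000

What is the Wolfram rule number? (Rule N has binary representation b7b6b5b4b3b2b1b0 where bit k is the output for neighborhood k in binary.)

232

position 3: 111 → 1  (bit 7 = 1)
position 4: 110 → 1  (bit 6 = 1)
position 5: 101 → 1  (bit 5 = 1)
position 9: 100 → 0  (bit 4 = 0)
position 2: 011 → 1  (bit 3 = 1)
position 6: 010 → 0  (bit 2 = 0)
position 1: 001 → 0  (bit 1 = 0)
position 0: 000 → 0  (bit 0 = 0)
bits b7..b0 = 11101000 = 232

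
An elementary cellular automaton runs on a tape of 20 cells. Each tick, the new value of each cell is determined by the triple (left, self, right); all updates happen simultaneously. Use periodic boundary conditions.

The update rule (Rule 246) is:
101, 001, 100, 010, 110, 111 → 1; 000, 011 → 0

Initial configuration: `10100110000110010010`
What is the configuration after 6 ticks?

11111111110111110111

tick 1: 11111011001011111111
tick 2: 11111101111101111111
tick 3: 11111110111110111111
tick 4: 11111111011111011111
tick 5: 11111111101111101111
tick 6: 11111111110111110111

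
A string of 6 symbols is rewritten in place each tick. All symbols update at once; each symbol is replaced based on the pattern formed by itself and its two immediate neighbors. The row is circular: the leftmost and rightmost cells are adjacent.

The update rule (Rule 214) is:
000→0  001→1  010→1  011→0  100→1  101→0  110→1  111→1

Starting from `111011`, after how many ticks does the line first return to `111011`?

6

111001
111110
011110
101111
100111
111011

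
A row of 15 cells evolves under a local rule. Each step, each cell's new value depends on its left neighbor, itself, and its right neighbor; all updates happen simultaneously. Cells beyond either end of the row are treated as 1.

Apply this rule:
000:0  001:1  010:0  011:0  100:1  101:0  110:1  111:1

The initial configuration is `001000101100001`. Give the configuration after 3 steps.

111001000001111

step 1: 110101000110010
step 2: 110000101011100
step 3: 111001000001111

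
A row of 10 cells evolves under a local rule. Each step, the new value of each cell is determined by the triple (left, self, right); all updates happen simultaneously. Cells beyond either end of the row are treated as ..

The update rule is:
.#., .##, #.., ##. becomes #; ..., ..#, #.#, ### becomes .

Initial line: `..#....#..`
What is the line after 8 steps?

..##...##.
..###..###
..#.##.#.#
..#.##.#.#  (fixed point — unchanged through step 8)

..#.##.#.#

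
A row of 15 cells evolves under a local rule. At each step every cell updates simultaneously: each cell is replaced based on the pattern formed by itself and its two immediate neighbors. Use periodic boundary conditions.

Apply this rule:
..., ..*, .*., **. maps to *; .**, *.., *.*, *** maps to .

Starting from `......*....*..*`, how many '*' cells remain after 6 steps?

3

.******.****.**
......*....*..*  (repeats step 0; period 2)
step 6: ......*....*..*
count of *: 3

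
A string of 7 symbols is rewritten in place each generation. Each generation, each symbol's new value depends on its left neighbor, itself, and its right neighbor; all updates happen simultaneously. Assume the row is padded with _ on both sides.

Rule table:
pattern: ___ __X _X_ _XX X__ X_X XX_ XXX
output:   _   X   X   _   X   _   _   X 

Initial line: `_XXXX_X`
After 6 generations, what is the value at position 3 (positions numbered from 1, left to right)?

X_XX__X
X___XXX
XX_X_X_
___X_XX
__XX___
_X__X__
position 3 holds _

_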